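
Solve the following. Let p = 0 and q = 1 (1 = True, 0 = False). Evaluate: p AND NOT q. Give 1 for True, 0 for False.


p = 0, q = 1
Operation: p AND NOT q
Evaluate: 0 AND NOT 1 = 0

0


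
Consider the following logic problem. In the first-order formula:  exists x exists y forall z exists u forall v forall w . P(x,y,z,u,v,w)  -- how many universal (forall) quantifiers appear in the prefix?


Quantifier prefix: exists x exists y forall z exists u forall v forall w
Mark each quantifier type:
  E E U E U U
Universal count = 3, Existential count = 3
Asked for universal (forall) quantifiers: 3

3


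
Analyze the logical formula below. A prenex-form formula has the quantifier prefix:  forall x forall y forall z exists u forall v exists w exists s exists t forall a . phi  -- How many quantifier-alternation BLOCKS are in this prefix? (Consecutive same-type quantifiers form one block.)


Quantifier-type sequence: A A A E A E E E A  (A=forall, E=exists)
Group into maximal same-type runs:
  Ax3 | Ex1 | Ax1 | Ex3 | Ax1
Number of blocks = 5

5


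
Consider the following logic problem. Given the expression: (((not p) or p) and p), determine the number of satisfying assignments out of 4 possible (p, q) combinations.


Check all 4 assignments:
p=0, q=0: 0
p=0, q=1: 0
p=1, q=0: 1
p=1, q=1: 1
Count of True = 2

2


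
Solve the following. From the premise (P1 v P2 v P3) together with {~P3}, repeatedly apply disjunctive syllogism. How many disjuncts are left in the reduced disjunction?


Original disjuncts (3): P1, P2, P3
Negated (eliminate): ~P3
Remaining disjuncts: P1, P2
Count = 3 - 1 = 2

2


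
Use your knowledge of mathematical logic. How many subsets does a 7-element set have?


The power set of a set with n elements has 2^n elements.
|P(S)| = 2^7 = 128

128


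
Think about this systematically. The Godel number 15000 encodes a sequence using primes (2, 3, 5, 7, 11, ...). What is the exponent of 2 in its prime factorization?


Factorize 15000 by dividing by 2 repeatedly.
Division steps: 2 divides 15000 exactly 3 time(s).
Exponent of 2 = 3

3


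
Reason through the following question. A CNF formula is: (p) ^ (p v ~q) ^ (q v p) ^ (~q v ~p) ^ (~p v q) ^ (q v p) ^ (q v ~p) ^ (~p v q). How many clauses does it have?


A CNF formula is a conjunction of clauses.
Clauses are separated by ^.
Counting the conjuncts: 8 clauses.

8


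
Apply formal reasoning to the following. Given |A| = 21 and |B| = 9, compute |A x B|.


The Cartesian product A x B contains all ordered pairs (a, b).
|A x B| = |A| * |B| = 21 * 9 = 189

189


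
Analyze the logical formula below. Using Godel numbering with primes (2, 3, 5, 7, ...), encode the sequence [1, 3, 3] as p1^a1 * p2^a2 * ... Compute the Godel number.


Encode each element as an exponent of the corresponding prime:
  2^1 = 2
  3^3 = 27
  5^3 = 125
Product = 2 * 27 * 125 = 6750

6750


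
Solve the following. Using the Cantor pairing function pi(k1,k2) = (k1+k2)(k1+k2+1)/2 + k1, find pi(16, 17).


k1 + k2 = 33
(k1+k2)(k1+k2+1)/2 = 33 * 34 / 2 = 561
pi = 561 + 16 = 577

577


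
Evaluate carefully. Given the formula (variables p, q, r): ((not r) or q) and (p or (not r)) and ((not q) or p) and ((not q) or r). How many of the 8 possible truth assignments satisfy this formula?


Evaluate all 8 assignments for p, q, r:
p=0, q=0, r=0: 1
p=0, q=0, r=1: 0
p=0, q=1, r=0: 0
p=0, q=1, r=1: 0
p=1, q=0, r=0: 1
p=1, q=0, r=1: 0
p=1, q=1, r=0: 0
p=1, q=1, r=1: 1
Satisfying count = 3

3


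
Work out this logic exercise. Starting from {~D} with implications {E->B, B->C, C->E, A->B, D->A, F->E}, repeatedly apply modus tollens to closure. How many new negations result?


Initial negated facts: {~D}
Apply modus tollens to closure:
  (no implication fires)
Final negated: {~D}
New negations: {(none)}
Count = 0

0


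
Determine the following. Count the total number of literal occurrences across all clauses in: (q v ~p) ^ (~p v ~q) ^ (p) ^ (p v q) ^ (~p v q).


Counting literals in each clause:
Clause 1: 2 literal(s)
Clause 2: 2 literal(s)
Clause 3: 1 literal(s)
Clause 4: 2 literal(s)
Clause 5: 2 literal(s)
Total = 9

9


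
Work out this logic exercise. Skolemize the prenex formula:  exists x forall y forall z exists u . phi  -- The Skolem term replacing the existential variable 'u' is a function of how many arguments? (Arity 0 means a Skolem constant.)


Quantifier prefix: exists x forall y forall z exists u
'u' is existentially quantified at position 4.
Universal variables preceding it: y, z
Skolem function arity = 2

2


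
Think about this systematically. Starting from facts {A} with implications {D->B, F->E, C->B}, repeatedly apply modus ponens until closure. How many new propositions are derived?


Initial facts: {A}
Apply modus ponens to closure:
  (no implication fires)
Final known: {A}
New propositions: {(none)}
Count = 0

0


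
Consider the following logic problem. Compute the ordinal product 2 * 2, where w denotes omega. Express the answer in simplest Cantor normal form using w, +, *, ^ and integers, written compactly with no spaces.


Compute 2 * 2.
Ordinal * is associative and left-distributive over +, but NOT commutative; for finite n>1, n*w = w but w*n stays w*n.
Both finite; ordinal * agrees with natural *: 2 * 2 = 4.
Result = 4

4


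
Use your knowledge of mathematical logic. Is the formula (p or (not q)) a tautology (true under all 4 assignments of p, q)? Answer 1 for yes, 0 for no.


Check all 4 assignments:
p=0, q=0: 1
p=0, q=1: 0
p=1, q=0: 1
p=1, q=1: 1
Satisfying count = 3/4.
Tautology iff count = 4: no.

0


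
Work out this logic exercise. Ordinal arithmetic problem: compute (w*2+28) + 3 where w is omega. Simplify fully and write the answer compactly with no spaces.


Compute (w*2+28) + 3.
Ordinal + is associative but NOT commutative; for finite n>0, n + w = w but w + n stays w+n.
By associativity: (w*2+28) + 3 = w*2 + (28+3) = w*2+31.
Result = w*2+31

w*2+31


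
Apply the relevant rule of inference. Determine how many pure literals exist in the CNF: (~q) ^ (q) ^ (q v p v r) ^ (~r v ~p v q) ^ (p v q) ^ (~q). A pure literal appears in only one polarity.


Check each variable for pure literal status:
p: mixed (not pure)
q: mixed (not pure)
r: mixed (not pure)
Pure literal count = 0

0


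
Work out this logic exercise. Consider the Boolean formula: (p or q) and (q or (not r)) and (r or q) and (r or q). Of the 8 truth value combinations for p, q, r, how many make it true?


Evaluate all 8 assignments for p, q, r:
p=0, q=0, r=0: 0
p=0, q=0, r=1: 0
p=0, q=1, r=0: 1
p=0, q=1, r=1: 1
p=1, q=0, r=0: 0
p=1, q=0, r=1: 0
p=1, q=1, r=0: 1
p=1, q=1, r=1: 1
Satisfying count = 4

4


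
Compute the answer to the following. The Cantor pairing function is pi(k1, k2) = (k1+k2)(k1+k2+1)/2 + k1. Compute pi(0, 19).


k1 + k2 = 19
(k1+k2)(k1+k2+1)/2 = 19 * 20 / 2 = 190
pi = 190 + 0 = 190

190


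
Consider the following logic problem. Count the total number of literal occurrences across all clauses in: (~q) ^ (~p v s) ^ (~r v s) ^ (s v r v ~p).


Counting literals in each clause:
Clause 1: 1 literal(s)
Clause 2: 2 literal(s)
Clause 3: 2 literal(s)
Clause 4: 3 literal(s)
Total = 8

8


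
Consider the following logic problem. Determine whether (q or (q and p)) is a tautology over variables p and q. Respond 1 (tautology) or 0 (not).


Check all 4 assignments:
p=0, q=0: 0
p=0, q=1: 1
p=1, q=0: 0
p=1, q=1: 1
Satisfying count = 2/4.
Tautology iff count = 4: no.

0


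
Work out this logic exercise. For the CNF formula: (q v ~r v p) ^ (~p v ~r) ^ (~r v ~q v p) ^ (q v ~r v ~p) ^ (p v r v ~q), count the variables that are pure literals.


Check each variable for pure literal status:
p: mixed (not pure)
q: mixed (not pure)
r: mixed (not pure)
Pure literal count = 0

0


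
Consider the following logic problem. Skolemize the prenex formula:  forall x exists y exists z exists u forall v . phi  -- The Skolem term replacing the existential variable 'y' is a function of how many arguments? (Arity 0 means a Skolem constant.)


Quantifier prefix: forall x exists y exists z exists u forall v
'y' is existentially quantified at position 2.
Universal variables preceding it: x
Skolem function arity = 1

1


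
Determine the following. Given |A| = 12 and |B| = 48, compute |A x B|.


The Cartesian product A x B contains all ordered pairs (a, b).
|A x B| = |A| * |B| = 12 * 48 = 576

576


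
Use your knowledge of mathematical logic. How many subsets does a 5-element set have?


The power set of a set with n elements has 2^n elements.
|P(S)| = 2^5 = 32

32


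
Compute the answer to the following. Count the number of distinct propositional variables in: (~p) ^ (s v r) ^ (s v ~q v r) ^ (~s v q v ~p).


Identify each variable that appears in the formula.
Variables found: p, q, r, s
Count = 4

4


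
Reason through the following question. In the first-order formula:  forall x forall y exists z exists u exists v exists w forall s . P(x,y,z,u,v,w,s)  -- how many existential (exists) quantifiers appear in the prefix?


Quantifier prefix: forall x forall y exists z exists u exists v exists w forall s
Mark each quantifier type:
  U U E E E E U
Universal count = 3, Existential count = 4
Asked for existential (exists) quantifiers: 4

4


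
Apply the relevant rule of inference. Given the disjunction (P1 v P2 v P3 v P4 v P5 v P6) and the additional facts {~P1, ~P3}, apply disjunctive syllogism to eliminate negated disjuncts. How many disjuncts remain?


Original disjuncts (6): P1, P2, P3, P4, P5, P6
Negated (eliminate): ~P1, ~P3
Remaining disjuncts: P2, P4, P5, P6
Count = 6 - 2 = 4

4


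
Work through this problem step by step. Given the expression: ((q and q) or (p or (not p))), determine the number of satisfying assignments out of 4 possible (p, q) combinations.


Check all 4 assignments:
p=0, q=0: 1
p=0, q=1: 1
p=1, q=0: 1
p=1, q=1: 1
Count of True = 4

4


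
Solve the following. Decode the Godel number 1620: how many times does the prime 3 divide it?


Factorize 1620 by dividing by 3 repeatedly.
Division steps: 3 divides 1620 exactly 4 time(s).
Exponent of 3 = 4

4


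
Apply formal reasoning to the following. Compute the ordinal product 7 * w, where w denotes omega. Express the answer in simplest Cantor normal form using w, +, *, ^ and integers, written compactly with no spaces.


Compute 7 * w.
Ordinal * is associative and left-distributive over +, but NOT commutative; for finite n>1, n*w = w but w*n stays w*n.
For finite n>0, n * w = sup{n*k : k<w} = w. So 7 * w = w.
Result = w

w


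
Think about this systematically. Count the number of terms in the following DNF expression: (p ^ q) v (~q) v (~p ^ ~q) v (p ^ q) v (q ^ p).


A DNF formula is a disjunction of terms (conjunctions).
Terms are separated by v.
Counting the disjuncts: 5 terms.

5


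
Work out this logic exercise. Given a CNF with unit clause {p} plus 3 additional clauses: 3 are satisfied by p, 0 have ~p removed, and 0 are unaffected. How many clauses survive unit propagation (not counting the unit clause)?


Satisfied (removed): 3
Shortened (remain): 0
Unchanged (remain): 0
Remaining = 0 + 0 = 0

0


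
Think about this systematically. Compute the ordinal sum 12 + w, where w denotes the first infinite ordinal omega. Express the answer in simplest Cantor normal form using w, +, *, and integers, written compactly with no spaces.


Compute 12 + w.
Ordinal + is associative but NOT commutative; for finite n>0, n + w = w but w + n stays w+n.
Any finite left addend is absorbed by w on the right: 12 + w = w.
Result = w

w


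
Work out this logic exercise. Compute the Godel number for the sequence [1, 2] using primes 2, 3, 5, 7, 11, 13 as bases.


Encode each element as an exponent of the corresponding prime:
  2^1 = 2
  3^2 = 9
Product = 2 * 9 = 18

18


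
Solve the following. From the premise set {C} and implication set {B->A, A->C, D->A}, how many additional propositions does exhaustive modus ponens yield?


Initial facts: {C}
Apply modus ponens to closure:
  (no implication fires)
Final known: {C}
New propositions: {(none)}
Count = 0

0


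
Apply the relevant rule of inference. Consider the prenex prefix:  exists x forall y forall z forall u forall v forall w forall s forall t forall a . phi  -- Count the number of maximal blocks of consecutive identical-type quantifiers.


Quantifier-type sequence: E A A A A A A A A  (A=forall, E=exists)
Group into maximal same-type runs:
  Ex1 | Ax8
Number of blocks = 2

2


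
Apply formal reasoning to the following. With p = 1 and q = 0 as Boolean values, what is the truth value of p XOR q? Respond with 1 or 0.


p = 1, q = 0
Operation: p XOR q
Evaluate: 1 XOR 0 = 1

1


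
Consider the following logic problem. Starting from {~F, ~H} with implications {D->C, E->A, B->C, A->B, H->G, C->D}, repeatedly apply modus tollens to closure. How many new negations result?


Initial negated facts: {~F, ~H}
Apply modus tollens to closure:
  (no implication fires)
Final negated: {~F, ~H}
New negations: {(none)}
Count = 0

0


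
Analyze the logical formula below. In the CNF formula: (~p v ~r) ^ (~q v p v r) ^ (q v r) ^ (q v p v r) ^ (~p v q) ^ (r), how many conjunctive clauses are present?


A CNF formula is a conjunction of clauses.
Clauses are separated by ^.
Counting the conjuncts: 6 clauses.

6


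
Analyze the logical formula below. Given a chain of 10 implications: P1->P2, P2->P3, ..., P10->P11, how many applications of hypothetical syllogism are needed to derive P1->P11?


With 10 implications in a chain connecting 11 propositions:
P1->P2, P2->P3, ..., P10->P11
Steps needed = (number of implications) - 1 = 10 - 1 = 9

9


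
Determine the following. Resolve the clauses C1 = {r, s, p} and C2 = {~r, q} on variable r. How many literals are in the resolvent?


Remove r from C1 and ~r from C2.
C1 remainder: {s, p}
C2 remainder: {q}
Union (resolvent): {p, q, s}
Resolvent has 3 literal(s).

3


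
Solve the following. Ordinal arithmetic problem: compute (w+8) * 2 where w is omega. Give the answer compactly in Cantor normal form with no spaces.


Compute (w+8) * 2.
Ordinal * is associative and left-distributive over +, but NOT commutative; for finite n>1, n*w = w but w*n stays w*n.
(w+8) * 2 = (w+8) repeated 2 times. Each intermediate +8 is absorbed by the following w; only the last survives: w*2+8.
Result = w*2+8

w*2+8


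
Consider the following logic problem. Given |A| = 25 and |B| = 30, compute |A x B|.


The Cartesian product A x B contains all ordered pairs (a, b).
|A x B| = |A| * |B| = 25 * 30 = 750

750


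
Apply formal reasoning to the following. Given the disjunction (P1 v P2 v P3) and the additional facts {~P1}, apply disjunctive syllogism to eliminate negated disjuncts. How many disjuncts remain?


Original disjuncts (3): P1, P2, P3
Negated (eliminate): ~P1
Remaining disjuncts: P2, P3
Count = 3 - 1 = 2

2


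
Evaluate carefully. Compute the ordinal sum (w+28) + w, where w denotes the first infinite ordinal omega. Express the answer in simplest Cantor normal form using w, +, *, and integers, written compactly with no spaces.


Compute (w+28) + w.
Ordinal + is associative but NOT commutative; for finite n>0, n + w = w but w + n stays w+n.
(w+28) + w = w + (28+w) = w + w = w*2 (the finite tail 28 is absorbed by the right w).
Result = w*2

w*2


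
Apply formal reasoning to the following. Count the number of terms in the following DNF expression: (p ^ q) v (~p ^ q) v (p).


A DNF formula is a disjunction of terms (conjunctions).
Terms are separated by v.
Counting the disjuncts: 3 terms.

3


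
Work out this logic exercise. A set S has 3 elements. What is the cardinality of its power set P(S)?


The power set of a set with n elements has 2^n elements.
|P(S)| = 2^3 = 8

8


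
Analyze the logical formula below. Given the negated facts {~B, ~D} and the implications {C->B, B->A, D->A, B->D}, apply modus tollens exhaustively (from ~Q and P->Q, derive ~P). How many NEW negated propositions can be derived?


Initial negated facts: {~B, ~D}
Apply modus tollens to closure:
  ~B and C->B  =>  ~C
Final negated: {~B, ~C, ~D}
New negations: {~C}
Count = 1

1


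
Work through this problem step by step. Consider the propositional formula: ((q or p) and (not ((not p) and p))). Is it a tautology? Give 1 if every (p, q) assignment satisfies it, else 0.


Check all 4 assignments:
p=0, q=0: 0
p=0, q=1: 1
p=1, q=0: 1
p=1, q=1: 1
Satisfying count = 3/4.
Tautology iff count = 4: no.

0


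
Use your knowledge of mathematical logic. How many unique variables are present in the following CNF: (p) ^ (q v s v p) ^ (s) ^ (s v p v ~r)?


Identify each variable that appears in the formula.
Variables found: p, q, r, s
Count = 4

4


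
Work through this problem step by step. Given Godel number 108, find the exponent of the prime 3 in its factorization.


Factorize 108 by dividing by 3 repeatedly.
Division steps: 3 divides 108 exactly 3 time(s).
Exponent of 3 = 3

3


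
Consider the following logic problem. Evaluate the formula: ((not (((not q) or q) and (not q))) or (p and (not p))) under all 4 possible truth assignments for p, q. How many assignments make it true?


Check all 4 assignments:
p=0, q=0: 0
p=0, q=1: 1
p=1, q=0: 0
p=1, q=1: 1
Count of True = 2

2


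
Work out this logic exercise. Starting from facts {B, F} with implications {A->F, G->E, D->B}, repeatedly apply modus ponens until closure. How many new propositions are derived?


Initial facts: {B, F}
Apply modus ponens to closure:
  (no implication fires)
Final known: {B, F}
New propositions: {(none)}
Count = 0

0


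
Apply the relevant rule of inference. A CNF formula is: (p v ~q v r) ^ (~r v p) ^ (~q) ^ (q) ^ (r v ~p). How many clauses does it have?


A CNF formula is a conjunction of clauses.
Clauses are separated by ^.
Counting the conjuncts: 5 clauses.

5


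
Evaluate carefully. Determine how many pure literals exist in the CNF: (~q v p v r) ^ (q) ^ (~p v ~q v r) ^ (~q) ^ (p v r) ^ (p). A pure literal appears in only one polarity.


Check each variable for pure literal status:
p: mixed (not pure)
q: mixed (not pure)
r: pure positive
Pure literal count = 1

1


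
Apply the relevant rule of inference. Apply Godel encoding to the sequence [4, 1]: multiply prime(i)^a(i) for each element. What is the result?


Encode each element as an exponent of the corresponding prime:
  2^4 = 16
  3^1 = 3
Product = 16 * 3 = 48

48


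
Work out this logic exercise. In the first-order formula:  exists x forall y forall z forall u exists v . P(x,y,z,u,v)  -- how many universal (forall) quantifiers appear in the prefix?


Quantifier prefix: exists x forall y forall z forall u exists v
Mark each quantifier type:
  E U U U E
Universal count = 3, Existential count = 2
Asked for universal (forall) quantifiers: 3

3


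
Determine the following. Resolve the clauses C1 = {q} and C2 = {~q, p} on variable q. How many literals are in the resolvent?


Remove q from C1 and ~q from C2.
C1 remainder: {}
C2 remainder: {p}
Union (resolvent): {p}
Resolvent has 1 literal(s).

1


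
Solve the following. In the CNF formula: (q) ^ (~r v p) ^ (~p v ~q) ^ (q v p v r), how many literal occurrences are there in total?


Counting literals in each clause:
Clause 1: 1 literal(s)
Clause 2: 2 literal(s)
Clause 3: 2 literal(s)
Clause 4: 3 literal(s)
Total = 8

8


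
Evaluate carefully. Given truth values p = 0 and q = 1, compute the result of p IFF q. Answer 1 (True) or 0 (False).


p = 0, q = 1
Operation: p IFF q
Evaluate: 0 IFF 1 = 0

0


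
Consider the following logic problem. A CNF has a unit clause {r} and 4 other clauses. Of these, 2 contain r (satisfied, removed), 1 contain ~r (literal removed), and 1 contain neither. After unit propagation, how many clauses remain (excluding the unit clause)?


Satisfied (removed): 2
Shortened (remain): 1
Unchanged (remain): 1
Remaining = 1 + 1 = 2

2


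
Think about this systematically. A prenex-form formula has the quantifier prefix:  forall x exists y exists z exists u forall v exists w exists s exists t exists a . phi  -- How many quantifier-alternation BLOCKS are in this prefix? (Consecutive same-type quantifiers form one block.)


Quantifier-type sequence: A E E E A E E E E  (A=forall, E=exists)
Group into maximal same-type runs:
  Ax1 | Ex3 | Ax1 | Ex4
Number of blocks = 4

4


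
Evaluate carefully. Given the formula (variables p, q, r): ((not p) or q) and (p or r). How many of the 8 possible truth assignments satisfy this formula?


Evaluate all 8 assignments for p, q, r:
p=0, q=0, r=0: 0
p=0, q=0, r=1: 1
p=0, q=1, r=0: 0
p=0, q=1, r=1: 1
p=1, q=0, r=0: 0
p=1, q=0, r=1: 0
p=1, q=1, r=0: 1
p=1, q=1, r=1: 1
Satisfying count = 4

4


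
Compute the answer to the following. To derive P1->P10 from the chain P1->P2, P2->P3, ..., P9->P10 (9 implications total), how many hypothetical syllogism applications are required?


With 9 implications in a chain connecting 10 propositions:
P1->P2, P2->P3, ..., P9->P10
Steps needed = (number of implications) - 1 = 9 - 1 = 8

8


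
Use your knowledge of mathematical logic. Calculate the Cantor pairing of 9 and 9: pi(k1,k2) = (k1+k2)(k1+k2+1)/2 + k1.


k1 + k2 = 18
(k1+k2)(k1+k2+1)/2 = 18 * 19 / 2 = 171
pi = 171 + 9 = 180

180


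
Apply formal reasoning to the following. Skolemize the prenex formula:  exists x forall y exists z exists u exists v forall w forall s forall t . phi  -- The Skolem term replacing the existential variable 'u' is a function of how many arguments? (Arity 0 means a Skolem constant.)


Quantifier prefix: exists x forall y exists z exists u exists v forall w forall s forall t
'u' is existentially quantified at position 4.
Universal variables preceding it: y
Skolem function arity = 1

1


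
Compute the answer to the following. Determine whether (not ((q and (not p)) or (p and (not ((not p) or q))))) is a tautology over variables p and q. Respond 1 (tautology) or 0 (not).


Check all 4 assignments:
p=0, q=0: 1
p=0, q=1: 0
p=1, q=0: 0
p=1, q=1: 1
Satisfying count = 2/4.
Tautology iff count = 4: no.

0


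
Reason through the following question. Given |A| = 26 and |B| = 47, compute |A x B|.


The Cartesian product A x B contains all ordered pairs (a, b).
|A x B| = |A| * |B| = 26 * 47 = 1222

1222


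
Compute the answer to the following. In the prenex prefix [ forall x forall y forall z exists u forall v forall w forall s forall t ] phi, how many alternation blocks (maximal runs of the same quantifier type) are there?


Quantifier-type sequence: A A A E A A A A  (A=forall, E=exists)
Group into maximal same-type runs:
  Ax3 | Ex1 | Ax4
Number of blocks = 3

3


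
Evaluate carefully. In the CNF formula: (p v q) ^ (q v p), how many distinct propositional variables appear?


Identify each variable that appears in the formula.
Variables found: p, q
Count = 2

2


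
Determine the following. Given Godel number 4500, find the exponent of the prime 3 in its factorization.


Factorize 4500 by dividing by 3 repeatedly.
Division steps: 3 divides 4500 exactly 2 time(s).
Exponent of 3 = 2

2


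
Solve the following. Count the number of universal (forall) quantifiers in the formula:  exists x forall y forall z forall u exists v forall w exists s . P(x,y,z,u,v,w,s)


Quantifier prefix: exists x forall y forall z forall u exists v forall w exists s
Mark each quantifier type:
  E U U U E U E
Universal count = 4, Existential count = 3
Asked for universal (forall) quantifiers: 4

4


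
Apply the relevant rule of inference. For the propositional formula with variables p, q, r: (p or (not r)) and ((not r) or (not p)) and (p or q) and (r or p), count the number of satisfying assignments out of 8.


Evaluate all 8 assignments for p, q, r:
p=0, q=0, r=0: 0
p=0, q=0, r=1: 0
p=0, q=1, r=0: 0
p=0, q=1, r=1: 0
p=1, q=0, r=0: 1
p=1, q=0, r=1: 0
p=1, q=1, r=0: 1
p=1, q=1, r=1: 0
Satisfying count = 2

2


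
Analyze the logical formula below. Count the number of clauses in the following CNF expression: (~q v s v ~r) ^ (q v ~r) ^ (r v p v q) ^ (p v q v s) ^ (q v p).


A CNF formula is a conjunction of clauses.
Clauses are separated by ^.
Counting the conjuncts: 5 clauses.

5


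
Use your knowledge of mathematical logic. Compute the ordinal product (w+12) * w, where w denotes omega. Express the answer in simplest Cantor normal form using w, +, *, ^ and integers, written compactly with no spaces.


Compute (w+12) * w.
Ordinal * is associative and left-distributive over +, but NOT commutative; for finite n>1, n*w = w but w*n stays w*n.
(w+12) * w = sup{(w+12)*k : k<w} = sup{w*k+12} = w^2 (the +12 tail is absorbed in the limit).
Result = w^2

w^2


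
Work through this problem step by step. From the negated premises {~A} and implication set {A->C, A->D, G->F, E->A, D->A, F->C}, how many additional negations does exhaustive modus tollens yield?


Initial negated facts: {~A}
Apply modus tollens to closure:
  ~A and E->A  =>  ~E
  ~A and D->A  =>  ~D
Final negated: {~A, ~D, ~E}
New negations: {~D, ~E}
Count = 2

2


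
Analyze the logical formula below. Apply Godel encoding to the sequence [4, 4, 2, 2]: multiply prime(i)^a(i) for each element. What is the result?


Encode each element as an exponent of the corresponding prime:
  2^4 = 16
  3^4 = 81
  5^2 = 25
  7^2 = 49
Product = 16 * 81 * 25 * 49 = 1587600

1587600


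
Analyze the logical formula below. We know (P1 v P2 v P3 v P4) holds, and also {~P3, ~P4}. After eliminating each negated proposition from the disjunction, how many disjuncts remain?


Original disjuncts (4): P1, P2, P3, P4
Negated (eliminate): ~P3, ~P4
Remaining disjuncts: P1, P2
Count = 4 - 2 = 2

2


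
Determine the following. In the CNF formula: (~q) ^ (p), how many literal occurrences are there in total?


Counting literals in each clause:
Clause 1: 1 literal(s)
Clause 2: 1 literal(s)
Total = 2

2


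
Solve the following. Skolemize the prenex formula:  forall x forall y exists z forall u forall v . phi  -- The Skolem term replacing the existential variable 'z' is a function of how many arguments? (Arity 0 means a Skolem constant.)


Quantifier prefix: forall x forall y exists z forall u forall v
'z' is existentially quantified at position 3.
Universal variables preceding it: x, y
Skolem function arity = 2

2


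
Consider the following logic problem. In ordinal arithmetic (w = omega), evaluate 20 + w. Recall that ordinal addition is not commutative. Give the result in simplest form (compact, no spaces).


Compute 20 + w.
Ordinal + is associative but NOT commutative; for finite n>0, n + w = w but w + n stays w+n.
Any finite left addend is absorbed by w on the right: 20 + w = w.
Result = w

w


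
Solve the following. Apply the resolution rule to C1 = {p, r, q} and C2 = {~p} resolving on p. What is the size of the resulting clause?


Remove p from C1 and ~p from C2.
C1 remainder: {r, q}
C2 remainder: {}
Union (resolvent): {q, r}
Resolvent has 2 literal(s).

2


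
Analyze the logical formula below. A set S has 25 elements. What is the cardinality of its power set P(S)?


The power set of a set with n elements has 2^n elements.
|P(S)| = 2^25 = 33554432

33554432


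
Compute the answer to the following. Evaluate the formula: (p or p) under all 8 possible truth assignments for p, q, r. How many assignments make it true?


Check all 8 assignments:
p=0, q=0, r=0: 0
p=0, q=0, r=1: 0
p=0, q=1, r=0: 0
p=0, q=1, r=1: 0
p=1, q=0, r=0: 1
p=1, q=0, r=1: 1
p=1, q=1, r=0: 1
p=1, q=1, r=1: 1
Count of True = 4

4


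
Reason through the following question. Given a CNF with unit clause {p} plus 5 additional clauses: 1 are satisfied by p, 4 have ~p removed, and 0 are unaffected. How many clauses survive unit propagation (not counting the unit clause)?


Satisfied (removed): 1
Shortened (remain): 4
Unchanged (remain): 0
Remaining = 4 + 0 = 4

4


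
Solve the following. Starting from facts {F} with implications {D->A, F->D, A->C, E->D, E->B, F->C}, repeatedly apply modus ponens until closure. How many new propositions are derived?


Initial facts: {F}
Apply modus ponens to closure:
  F and F->D  =>  D
  F and F->C  =>  C
  D and D->A  =>  A
Final known: {A, C, D, F}
New propositions: {A, C, D}
Count = 3

3


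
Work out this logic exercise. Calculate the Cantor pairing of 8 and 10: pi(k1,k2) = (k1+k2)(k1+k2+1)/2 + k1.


k1 + k2 = 18
(k1+k2)(k1+k2+1)/2 = 18 * 19 / 2 = 171
pi = 171 + 8 = 179

179


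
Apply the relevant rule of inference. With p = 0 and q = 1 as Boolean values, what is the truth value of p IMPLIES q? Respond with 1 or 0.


p = 0, q = 1
Operation: p IMPLIES q
Evaluate: 0 IMPLIES 1 = 1

1


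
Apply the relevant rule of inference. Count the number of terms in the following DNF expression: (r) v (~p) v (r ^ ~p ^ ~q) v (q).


A DNF formula is a disjunction of terms (conjunctions).
Terms are separated by v.
Counting the disjuncts: 4 terms.

4


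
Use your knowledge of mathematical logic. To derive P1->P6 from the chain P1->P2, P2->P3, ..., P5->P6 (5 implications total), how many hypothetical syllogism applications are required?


With 5 implications in a chain connecting 6 propositions:
P1->P2, P2->P3, ..., P5->P6
Steps needed = (number of implications) - 1 = 5 - 1 = 4

4


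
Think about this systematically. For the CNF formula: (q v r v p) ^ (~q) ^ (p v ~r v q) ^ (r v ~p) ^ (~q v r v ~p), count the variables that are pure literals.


Check each variable for pure literal status:
p: mixed (not pure)
q: mixed (not pure)
r: mixed (not pure)
Pure literal count = 0

0


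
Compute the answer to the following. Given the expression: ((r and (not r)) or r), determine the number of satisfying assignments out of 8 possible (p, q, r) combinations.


Check all 8 assignments:
p=0, q=0, r=0: 0
p=0, q=0, r=1: 1
p=0, q=1, r=0: 0
p=0, q=1, r=1: 1
p=1, q=0, r=0: 0
p=1, q=0, r=1: 1
p=1, q=1, r=0: 0
p=1, q=1, r=1: 1
Count of True = 4

4


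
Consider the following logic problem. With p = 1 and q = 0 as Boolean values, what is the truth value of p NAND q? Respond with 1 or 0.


p = 1, q = 0
Operation: p NAND q
Evaluate: 1 NAND 0 = 1

1


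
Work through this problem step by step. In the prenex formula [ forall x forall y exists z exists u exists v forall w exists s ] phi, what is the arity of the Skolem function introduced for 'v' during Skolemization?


Quantifier prefix: forall x forall y exists z exists u exists v forall w exists s
'v' is existentially quantified at position 5.
Universal variables preceding it: x, y
Skolem function arity = 2

2


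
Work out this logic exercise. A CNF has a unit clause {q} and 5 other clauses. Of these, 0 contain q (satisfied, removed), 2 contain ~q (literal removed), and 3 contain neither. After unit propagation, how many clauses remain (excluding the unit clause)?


Satisfied (removed): 0
Shortened (remain): 2
Unchanged (remain): 3
Remaining = 2 + 3 = 5

5


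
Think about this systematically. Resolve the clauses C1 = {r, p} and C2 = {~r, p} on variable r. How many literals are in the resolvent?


Remove r from C1 and ~r from C2.
C1 remainder: {p}
C2 remainder: {p}
Union (resolvent): {p}
Resolvent has 1 literal(s).

1


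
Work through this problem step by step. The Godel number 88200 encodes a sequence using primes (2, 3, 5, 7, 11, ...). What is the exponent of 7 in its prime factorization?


Factorize 88200 by dividing by 7 repeatedly.
Division steps: 7 divides 88200 exactly 2 time(s).
Exponent of 7 = 2

2


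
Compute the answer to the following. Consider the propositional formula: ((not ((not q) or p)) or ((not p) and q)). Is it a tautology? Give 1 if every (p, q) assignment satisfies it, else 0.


Check all 4 assignments:
p=0, q=0: 0
p=0, q=1: 1
p=1, q=0: 0
p=1, q=1: 0
Satisfying count = 1/4.
Tautology iff count = 4: no.

0


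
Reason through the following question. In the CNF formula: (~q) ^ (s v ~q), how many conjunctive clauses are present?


A CNF formula is a conjunction of clauses.
Clauses are separated by ^.
Counting the conjuncts: 2 clauses.

2


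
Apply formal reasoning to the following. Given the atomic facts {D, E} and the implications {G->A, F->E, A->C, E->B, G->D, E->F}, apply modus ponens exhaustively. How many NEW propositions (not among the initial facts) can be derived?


Initial facts: {D, E}
Apply modus ponens to closure:
  E and E->B  =>  B
  E and E->F  =>  F
Final known: {B, D, E, F}
New propositions: {B, F}
Count = 2

2


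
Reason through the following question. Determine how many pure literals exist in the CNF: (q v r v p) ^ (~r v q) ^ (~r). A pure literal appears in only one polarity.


Check each variable for pure literal status:
p: pure positive
q: pure positive
r: mixed (not pure)
Pure literal count = 2

2


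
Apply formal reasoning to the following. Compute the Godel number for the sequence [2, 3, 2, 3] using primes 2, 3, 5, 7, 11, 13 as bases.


Encode each element as an exponent of the corresponding prime:
  2^2 = 4
  3^3 = 27
  5^2 = 25
  7^3 = 343
Product = 4 * 27 * 25 * 343 = 926100

926100


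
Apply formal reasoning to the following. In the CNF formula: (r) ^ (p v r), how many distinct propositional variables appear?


Identify each variable that appears in the formula.
Variables found: p, r
Count = 2

2


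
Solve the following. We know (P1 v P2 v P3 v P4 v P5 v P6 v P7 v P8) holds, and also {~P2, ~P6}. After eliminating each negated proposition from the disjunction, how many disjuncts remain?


Original disjuncts (8): P1, P2, P3, P4, P5, P6, P7, P8
Negated (eliminate): ~P2, ~P6
Remaining disjuncts: P1, P3, P4, P5, P7, P8
Count = 8 - 2 = 6

6


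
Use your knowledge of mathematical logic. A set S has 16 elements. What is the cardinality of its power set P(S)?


The power set of a set with n elements has 2^n elements.
|P(S)| = 2^16 = 65536

65536


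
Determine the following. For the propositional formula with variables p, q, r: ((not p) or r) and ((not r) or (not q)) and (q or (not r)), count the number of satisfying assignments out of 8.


Evaluate all 8 assignments for p, q, r:
p=0, q=0, r=0: 1
p=0, q=0, r=1: 0
p=0, q=1, r=0: 1
p=0, q=1, r=1: 0
p=1, q=0, r=0: 0
p=1, q=0, r=1: 0
p=1, q=1, r=0: 0
p=1, q=1, r=1: 0
Satisfying count = 2

2


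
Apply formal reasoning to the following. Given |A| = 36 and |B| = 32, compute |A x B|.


The Cartesian product A x B contains all ordered pairs (a, b).
|A x B| = |A| * |B| = 36 * 32 = 1152

1152


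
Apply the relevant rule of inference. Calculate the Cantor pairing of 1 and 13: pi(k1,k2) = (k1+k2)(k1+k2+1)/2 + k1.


k1 + k2 = 14
(k1+k2)(k1+k2+1)/2 = 14 * 15 / 2 = 105
pi = 105 + 1 = 106

106


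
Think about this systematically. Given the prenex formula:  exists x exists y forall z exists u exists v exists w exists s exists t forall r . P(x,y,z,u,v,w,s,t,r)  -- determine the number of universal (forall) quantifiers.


Quantifier prefix: exists x exists y forall z exists u exists v exists w exists s exists t forall r
Mark each quantifier type:
  E E U E E E E E U
Universal count = 2, Existential count = 7
Asked for universal (forall) quantifiers: 2

2


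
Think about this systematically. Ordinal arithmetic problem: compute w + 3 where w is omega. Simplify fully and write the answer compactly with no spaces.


Compute w + 3.
Ordinal + is associative but NOT commutative; for finite n>0, n + w = w but w + n stays w+n.
w + 3 is already in normal form (a successor ordinal beyond w).
Result = w+3

w+3


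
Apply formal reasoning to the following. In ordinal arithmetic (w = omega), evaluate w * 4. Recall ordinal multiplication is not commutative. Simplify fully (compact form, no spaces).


Compute w * 4.
Ordinal * is associative and left-distributive over +, but NOT commutative; for finite n>1, n*w = w but w*n stays w*n.
w * 4 means 4 copies of w concatenated: w*4.
Result = w*4

w*4


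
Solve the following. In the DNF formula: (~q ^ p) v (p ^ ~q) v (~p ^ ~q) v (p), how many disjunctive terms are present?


A DNF formula is a disjunction of terms (conjunctions).
Terms are separated by v.
Counting the disjuncts: 4 terms.

4


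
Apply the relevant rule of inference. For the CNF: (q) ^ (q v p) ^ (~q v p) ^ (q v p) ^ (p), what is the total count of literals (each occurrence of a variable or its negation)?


Counting literals in each clause:
Clause 1: 1 literal(s)
Clause 2: 2 literal(s)
Clause 3: 2 literal(s)
Clause 4: 2 literal(s)
Clause 5: 1 literal(s)
Total = 8

8


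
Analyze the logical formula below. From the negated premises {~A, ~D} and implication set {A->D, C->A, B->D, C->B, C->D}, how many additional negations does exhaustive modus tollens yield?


Initial negated facts: {~A, ~D}
Apply modus tollens to closure:
  ~A and C->A  =>  ~C
  ~D and B->D  =>  ~B
Final negated: {~A, ~B, ~C, ~D}
New negations: {~B, ~C}
Count = 2

2


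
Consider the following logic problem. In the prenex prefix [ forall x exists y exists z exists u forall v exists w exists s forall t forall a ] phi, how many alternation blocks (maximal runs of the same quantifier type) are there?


Quantifier-type sequence: A E E E A E E A A  (A=forall, E=exists)
Group into maximal same-type runs:
  Ax1 | Ex3 | Ax1 | Ex2 | Ax2
Number of blocks = 5

5


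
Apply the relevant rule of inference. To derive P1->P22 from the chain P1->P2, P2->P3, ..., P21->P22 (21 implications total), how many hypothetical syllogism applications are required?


With 21 implications in a chain connecting 22 propositions:
P1->P2, P2->P3, ..., P21->P22
Steps needed = (number of implications) - 1 = 21 - 1 = 20

20


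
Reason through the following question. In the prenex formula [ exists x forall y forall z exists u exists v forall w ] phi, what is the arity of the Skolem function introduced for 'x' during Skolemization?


Quantifier prefix: exists x forall y forall z exists u exists v forall w
'x' is existentially quantified at position 1.
No universal quantifiers precede it.
Skolem function arity = 0 (a Skolem constant)

0


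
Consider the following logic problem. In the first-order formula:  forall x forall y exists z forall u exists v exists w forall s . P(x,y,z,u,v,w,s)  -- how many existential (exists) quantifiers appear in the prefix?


Quantifier prefix: forall x forall y exists z forall u exists v exists w forall s
Mark each quantifier type:
  U U E U E E U
Universal count = 4, Existential count = 3
Asked for existential (exists) quantifiers: 3

3


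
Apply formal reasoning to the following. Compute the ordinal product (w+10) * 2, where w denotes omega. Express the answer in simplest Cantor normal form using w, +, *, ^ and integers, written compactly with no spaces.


Compute (w+10) * 2.
Ordinal * is associative and left-distributive over +, but NOT commutative; for finite n>1, n*w = w but w*n stays w*n.
(w+10) * 2 = (w+10) repeated 2 times. Each intermediate +10 is absorbed by the following w; only the last survives: w*2+10.
Result = w*2+10

w*2+10


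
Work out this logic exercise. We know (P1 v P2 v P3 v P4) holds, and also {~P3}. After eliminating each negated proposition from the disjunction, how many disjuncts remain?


Original disjuncts (4): P1, P2, P3, P4
Negated (eliminate): ~P3
Remaining disjuncts: P1, P2, P4
Count = 4 - 1 = 3

3


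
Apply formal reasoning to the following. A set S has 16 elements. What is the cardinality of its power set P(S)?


The power set of a set with n elements has 2^n elements.
|P(S)| = 2^16 = 65536

65536


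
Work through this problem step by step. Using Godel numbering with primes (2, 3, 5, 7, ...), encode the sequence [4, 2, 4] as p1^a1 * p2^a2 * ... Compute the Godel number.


Encode each element as an exponent of the corresponding prime:
  2^4 = 16
  3^2 = 9
  5^4 = 625
Product = 16 * 9 * 625 = 90000

90000
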